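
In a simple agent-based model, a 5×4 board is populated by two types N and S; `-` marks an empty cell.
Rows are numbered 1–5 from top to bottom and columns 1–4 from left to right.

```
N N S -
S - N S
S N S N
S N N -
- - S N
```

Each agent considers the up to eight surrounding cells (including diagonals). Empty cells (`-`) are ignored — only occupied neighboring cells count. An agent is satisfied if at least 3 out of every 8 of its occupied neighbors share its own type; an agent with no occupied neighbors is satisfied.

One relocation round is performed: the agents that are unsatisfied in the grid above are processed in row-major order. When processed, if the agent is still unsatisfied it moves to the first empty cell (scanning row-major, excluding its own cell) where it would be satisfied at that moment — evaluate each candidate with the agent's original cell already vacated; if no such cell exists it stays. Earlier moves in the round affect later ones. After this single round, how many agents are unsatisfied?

0

Initially unsatisfied (in order): (1,3), (2,1), (3,3), (4,1), (4,2), (5,3).
  (1,3) → (1,4).
  (2,1) → (1,3).
  (3,3) → (5,1).
  (4,1): now satisfied by earlier moves; stays.
  (4,2) → (2,1).
  (5,3) → (4,2).
Resulting grid:
N N S S
N - N S
S N - N
S S N -
S - - N
All satisfied now.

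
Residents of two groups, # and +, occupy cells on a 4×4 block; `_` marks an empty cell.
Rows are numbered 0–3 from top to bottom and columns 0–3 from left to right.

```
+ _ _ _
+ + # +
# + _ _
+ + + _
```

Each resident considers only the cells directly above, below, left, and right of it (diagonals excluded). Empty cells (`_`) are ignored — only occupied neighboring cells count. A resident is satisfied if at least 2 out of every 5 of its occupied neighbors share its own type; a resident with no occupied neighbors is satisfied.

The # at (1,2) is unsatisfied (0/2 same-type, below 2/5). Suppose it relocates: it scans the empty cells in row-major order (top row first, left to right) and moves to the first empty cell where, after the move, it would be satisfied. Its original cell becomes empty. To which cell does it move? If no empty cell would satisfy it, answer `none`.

(0,2)

Vacating (1,2). Empty cells in order:
  (0,1): 0/2 same-type → still unsatisfied.
  (0,2): 0/0 same-type → satisfied — stop here.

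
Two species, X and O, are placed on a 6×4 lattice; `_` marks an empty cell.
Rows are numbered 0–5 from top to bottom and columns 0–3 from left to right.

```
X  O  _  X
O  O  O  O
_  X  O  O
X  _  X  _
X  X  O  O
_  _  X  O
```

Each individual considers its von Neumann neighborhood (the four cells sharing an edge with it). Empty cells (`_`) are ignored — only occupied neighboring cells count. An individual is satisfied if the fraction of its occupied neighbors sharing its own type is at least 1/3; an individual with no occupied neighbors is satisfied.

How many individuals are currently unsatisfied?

6

Row 0: (0,0)X 0/2 unhappy · (0,1)O 1/2 ok · (0,3)X 0/1 unhappy
Row 1: (1,0)O 1/2 ok · (1,1)O 3/4 ok · (1,2)O 3/3 ok · (1,3)O 2/3 ok
Row 2: (2,1)X 0/2 unhappy · (2,2)O 2/4 ok · (2,3)O 2/2 ok
Row 3: (3,0)X 1/1 ok · (3,2)X 0/2 unhappy
Row 4: (4,0)X 2/2 ok · (4,1)X 1/2 ok · (4,2)O 1/4 unhappy · (4,3)O 2/2 ok
Row 5: (5,2)X 0/2 unhappy · (5,3)O 1/2 ok
Unsatisfied: (0,0), (0,3), (2,1), (3,2), (4,2), (5,2) — 6 in total.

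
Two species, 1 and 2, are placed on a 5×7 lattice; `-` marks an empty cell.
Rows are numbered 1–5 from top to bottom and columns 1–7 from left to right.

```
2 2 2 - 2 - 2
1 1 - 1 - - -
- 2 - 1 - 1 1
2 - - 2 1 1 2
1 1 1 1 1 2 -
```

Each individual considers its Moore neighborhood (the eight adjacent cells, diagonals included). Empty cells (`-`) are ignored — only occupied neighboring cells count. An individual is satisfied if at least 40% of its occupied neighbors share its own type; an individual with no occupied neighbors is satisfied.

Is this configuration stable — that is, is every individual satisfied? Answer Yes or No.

Row 1: (1,1)2 1/3 unhappy · (1,2)2 2/4 ok · (1,3)2 1/3 unhappy · (1,5)2 0/1 unhappy · (1,7)2 0/0 ok
Row 2: (2,1)1 1/4 unhappy · (2,2)1 1/5 unhappy · (2,4)1 1/3 unhappy
Row 3: (3,2)2 1/3 unhappy · (3,4)1 2/3 ok · (3,6)1 3/4 ok · (3,7)1 2/3 ok
Row 4: (4,1)2 1/3 unhappy · (4,4)2 0/5 unhappy · (4,5)1 5/7 ok · (4,6)1 4/6 ok · (4,7)2 1/4 unhappy
Row 5: (5,1)1 1/2 ok · (5,2)1 2/3 ok · (5,3)1 2/3 ok · (5,4)1 3/4 ok · (5,5)1 3/5 ok · (5,6)2 1/4 unhappy
For instance (1,1) has only 1/3 same-type neighbors, below 2/5.

No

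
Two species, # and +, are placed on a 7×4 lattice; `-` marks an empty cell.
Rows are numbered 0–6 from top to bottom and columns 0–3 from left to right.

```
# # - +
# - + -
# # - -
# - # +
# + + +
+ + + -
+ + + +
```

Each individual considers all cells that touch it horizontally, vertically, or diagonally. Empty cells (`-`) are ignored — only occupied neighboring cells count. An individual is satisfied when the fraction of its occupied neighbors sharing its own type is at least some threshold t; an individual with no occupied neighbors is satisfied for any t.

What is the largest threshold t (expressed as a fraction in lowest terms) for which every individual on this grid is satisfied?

1/5

Row 0: (0,0)# 2/2 · (0,1)# 2/3 · (0,3)+ 1/1
Row 1: (1,0)# 4/4 · (1,2)+ 1/3
Row 2: (2,0)# 3/3 · (2,1)# 4/5
Row 3: (3,0)# 3/4 · (3,2)# 1/5 · (3,3)+ 2/3
Row 4: (4,0)# 1/4 · (4,1)+ 4/7 · (4,2)+ 5/6 · (4,3)+ 3/4
Row 5: (5,0)+ 4/5 · (5,1)+ 7/8 · (5,2)+ 7/7
Row 6: (6,0)+ 3/3 · (6,1)+ 5/5 · (6,2)+ 4/4 · (6,3)+ 2/2
The smallest same-type fraction is 1/5 at (3,2), which reduces to 1/5. Any threshold above that leaves this individual unsatisfied.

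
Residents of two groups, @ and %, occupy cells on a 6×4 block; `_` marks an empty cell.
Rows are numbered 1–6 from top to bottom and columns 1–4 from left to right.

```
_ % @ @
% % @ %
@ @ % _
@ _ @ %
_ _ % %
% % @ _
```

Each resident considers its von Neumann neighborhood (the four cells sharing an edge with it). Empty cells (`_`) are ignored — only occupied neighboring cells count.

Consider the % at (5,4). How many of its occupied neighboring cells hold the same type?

2

Occupied neighbors of (5,4): (4,4)=%, (5,3)=%.
Same type (%): 2 of 2.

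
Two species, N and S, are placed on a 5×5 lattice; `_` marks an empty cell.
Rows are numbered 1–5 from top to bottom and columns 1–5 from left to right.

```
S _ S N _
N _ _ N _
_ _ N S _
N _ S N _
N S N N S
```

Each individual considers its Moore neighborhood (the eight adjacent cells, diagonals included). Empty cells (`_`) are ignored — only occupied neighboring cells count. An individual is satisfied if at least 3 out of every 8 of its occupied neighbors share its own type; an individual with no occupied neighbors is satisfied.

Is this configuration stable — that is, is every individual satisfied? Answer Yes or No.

No

(1,1)S 0/1 unhappy
(1,3)S 0/2 unhappy
(1,4)N 1/2 ok
(2,1)N 0/1 unhappy
(2,4)N 2/4 ok
(3,3)N 2/4 ok
(3,4)S 1/4 unhappy
(4,1)N 1/2 ok
(4,3)S 2/6 unhappy
(4,4)N 3/6 ok
(5,1)N 1/2 ok
(5,2)S 1/4 unhappy
(5,3)N 2/4 ok
(5,4)N 2/4 ok
(5,5)S 0/2 unhappy
For instance (1,1) has only 0/1 same-type neighbors, below 3/8.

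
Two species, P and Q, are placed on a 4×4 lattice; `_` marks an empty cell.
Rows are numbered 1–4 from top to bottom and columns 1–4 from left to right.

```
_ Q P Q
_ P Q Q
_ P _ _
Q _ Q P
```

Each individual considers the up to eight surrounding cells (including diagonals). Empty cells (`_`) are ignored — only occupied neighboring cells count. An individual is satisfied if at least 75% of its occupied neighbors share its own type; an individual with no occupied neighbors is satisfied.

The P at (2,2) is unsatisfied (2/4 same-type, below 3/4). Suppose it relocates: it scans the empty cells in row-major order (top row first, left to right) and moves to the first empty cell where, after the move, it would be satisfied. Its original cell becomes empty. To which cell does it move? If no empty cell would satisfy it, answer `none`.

Vacating (2,2). Empty cells in order:
  (1,1): 0/1 same-type → still unsatisfied.
  (2,1): 1/2 same-type → still unsatisfied.
  (3,1): 1/2 same-type → still unsatisfied.
  (3,3): 2/5 same-type → still unsatisfied.
  (3,4): 1/4 same-type → still unsatisfied.
  (4,2): 1/3 same-type → still unsatisfied.

none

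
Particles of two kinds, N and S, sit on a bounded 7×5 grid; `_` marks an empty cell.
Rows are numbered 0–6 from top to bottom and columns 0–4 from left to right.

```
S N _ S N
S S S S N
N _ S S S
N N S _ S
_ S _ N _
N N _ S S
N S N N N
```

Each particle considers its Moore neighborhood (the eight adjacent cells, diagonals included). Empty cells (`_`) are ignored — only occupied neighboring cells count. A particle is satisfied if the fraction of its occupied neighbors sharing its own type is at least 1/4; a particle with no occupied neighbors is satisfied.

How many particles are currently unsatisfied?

(0,0)S 2/3 satisfied
(0,1)N 0/4 not
(0,3)S 2/4 satisfied
(0,4)N 1/3 satisfied
(1,0)S 2/4 satisfied
(1,1)S 4/6 satisfied
(1,2)S 5/6 satisfied
(1,3)S 5/7 satisfied
(1,4)N 1/5 not
(2,0)N 2/4 satisfied
(2,2)S 5/6 satisfied
(2,3)S 6/7 satisfied
(2,4)S 3/4 satisfied
(3,0)N 2/3 satisfied
(3,1)N 2/5 satisfied
(3,2)S 3/5 satisfied
(3,4)S 2/3 satisfied
(4,1)S 1/5 not
(4,3)N 0/4 not
(5,0)N 2/4 satisfied
(5,1)N 3/5 satisfied
(5,3)S 1/5 not
(5,4)S 1/4 satisfied
(6,0)N 2/3 satisfied
(6,1)S 0/4 not
(6,2)N 2/4 satisfied
(6,3)N 2/4 satisfied
(6,4)N 1/3 satisfied
Unsatisfied: (0,1), (1,4), (4,1), (4,3), (5,3), (6,1) — 6 in total.

6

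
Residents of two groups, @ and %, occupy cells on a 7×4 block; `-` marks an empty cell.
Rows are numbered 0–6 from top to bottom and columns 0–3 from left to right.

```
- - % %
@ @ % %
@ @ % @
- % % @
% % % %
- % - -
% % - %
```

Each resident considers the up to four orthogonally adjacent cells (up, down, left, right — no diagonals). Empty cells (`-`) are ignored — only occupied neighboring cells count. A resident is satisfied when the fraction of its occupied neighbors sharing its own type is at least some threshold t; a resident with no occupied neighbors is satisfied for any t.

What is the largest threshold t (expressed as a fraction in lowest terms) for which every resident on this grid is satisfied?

Row 0: (0,2)% 2/2 · (0,3)% 2/2
Row 1: (1,0)@ 2/2 · (1,1)@ 2/3 · (1,2)% 3/4 · (1,3)% 2/3
Row 2: (2,0)@ 2/2 · (2,1)@ 2/4 · (2,2)% 2/4 · (2,3)@ 1/3
Row 3: (3,1)% 2/3 · (3,2)% 3/4 · (3,3)@ 1/3
Row 4: (4,0)% 1/1 · (4,1)% 4/4 · (4,2)% 3/3 · (4,3)% 1/2
Row 5: (5,1)% 2/2
Row 6: (6,0)% 1/1 · (6,1)% 2/2 · (6,3)% — no occupied neighbors
The smallest same-type fraction is 1/3 at (2,3), which reduces to 1/3. Any threshold above that leaves this resident unsatisfied.

1/3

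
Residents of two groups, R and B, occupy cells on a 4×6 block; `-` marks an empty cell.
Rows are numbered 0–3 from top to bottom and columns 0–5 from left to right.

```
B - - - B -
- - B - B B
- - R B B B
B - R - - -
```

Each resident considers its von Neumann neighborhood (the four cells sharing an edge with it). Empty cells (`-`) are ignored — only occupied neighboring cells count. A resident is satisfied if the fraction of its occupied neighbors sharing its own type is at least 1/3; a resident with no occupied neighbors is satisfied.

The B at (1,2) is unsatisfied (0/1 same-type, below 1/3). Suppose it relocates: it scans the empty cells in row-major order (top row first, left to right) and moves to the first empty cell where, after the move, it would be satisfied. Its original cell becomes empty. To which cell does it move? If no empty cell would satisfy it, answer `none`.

(0,1)

Vacating (1,2). Empty cells in order:
  (0,1): 1/1 same-type → satisfied — stop here.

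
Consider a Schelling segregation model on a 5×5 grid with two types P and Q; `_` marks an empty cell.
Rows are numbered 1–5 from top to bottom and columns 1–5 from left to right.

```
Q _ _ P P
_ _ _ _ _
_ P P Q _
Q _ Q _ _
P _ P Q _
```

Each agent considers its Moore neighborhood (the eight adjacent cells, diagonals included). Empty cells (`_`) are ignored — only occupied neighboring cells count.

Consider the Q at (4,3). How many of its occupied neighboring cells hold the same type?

2

Occupied neighbors of (4,3): (3,2)=P, (3,3)=P, (3,4)=Q, (5,3)=P, (5,4)=Q.
Same type (Q): 2 of 5.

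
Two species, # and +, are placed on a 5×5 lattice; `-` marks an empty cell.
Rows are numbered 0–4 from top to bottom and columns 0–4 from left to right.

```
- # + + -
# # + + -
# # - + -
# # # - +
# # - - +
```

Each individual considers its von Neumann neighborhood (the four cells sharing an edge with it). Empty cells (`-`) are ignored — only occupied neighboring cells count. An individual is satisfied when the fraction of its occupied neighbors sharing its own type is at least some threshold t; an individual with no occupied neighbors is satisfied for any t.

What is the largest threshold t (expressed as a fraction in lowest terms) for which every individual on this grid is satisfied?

(0,1)# 1/2
(0,2)+ 2/3
(0,3)+ 2/2
(1,0)# 2/2
(1,1)# 3/4
(1,2)+ 2/3
(1,3)+ 3/3
(2,0)# 3/3
(2,1)# 3/3
(2,3)+ 1/1
(3,0)# 3/3
(3,1)# 4/4
(3,2)# 1/1
(3,4)+ 1/1
(4,0)# 2/2
(4,1)# 2/2
(4,4)+ 1/1
The smallest same-type fraction is 1/2 at (0,1), which reduces to 1/2. Any threshold above that leaves this individual unsatisfied.

1/2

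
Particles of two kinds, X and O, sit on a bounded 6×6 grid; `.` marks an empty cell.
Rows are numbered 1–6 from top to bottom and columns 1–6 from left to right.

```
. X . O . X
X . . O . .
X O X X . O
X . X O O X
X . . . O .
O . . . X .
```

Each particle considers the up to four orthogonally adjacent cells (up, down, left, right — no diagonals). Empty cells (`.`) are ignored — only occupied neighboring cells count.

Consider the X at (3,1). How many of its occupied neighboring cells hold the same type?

Occupied neighbors of (3,1): (2,1)=X, (4,1)=X, (3,2)=O.
Same type (X): 2 of 3.

2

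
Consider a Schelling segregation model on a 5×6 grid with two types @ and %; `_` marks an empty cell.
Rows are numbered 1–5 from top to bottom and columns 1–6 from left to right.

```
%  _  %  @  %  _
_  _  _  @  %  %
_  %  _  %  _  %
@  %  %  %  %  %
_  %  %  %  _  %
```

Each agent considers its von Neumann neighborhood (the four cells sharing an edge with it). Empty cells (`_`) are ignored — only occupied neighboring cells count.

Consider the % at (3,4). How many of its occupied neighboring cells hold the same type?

1

Occupied neighbors of (3,4): (2,4)=@, (4,4)=%.
Same type (%): 1 of 2.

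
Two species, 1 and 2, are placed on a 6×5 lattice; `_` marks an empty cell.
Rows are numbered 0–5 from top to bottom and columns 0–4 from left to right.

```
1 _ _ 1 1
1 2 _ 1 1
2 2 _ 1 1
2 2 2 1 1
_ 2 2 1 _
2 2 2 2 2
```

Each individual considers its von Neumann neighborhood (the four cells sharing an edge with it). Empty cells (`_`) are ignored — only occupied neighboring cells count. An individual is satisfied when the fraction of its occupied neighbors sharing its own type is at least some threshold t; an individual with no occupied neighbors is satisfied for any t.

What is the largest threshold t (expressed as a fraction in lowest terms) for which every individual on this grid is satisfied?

1/3

(0,0)1 1/1
(0,3)1 2/2
(0,4)1 2/2
(1,0)1 1/3
(1,1)2 1/2
(1,3)1 3/3
(1,4)1 3/3
(2,0)2 2/3
(2,1)2 3/3
(2,3)1 3/3
(2,4)1 3/3
(3,0)2 2/2
(3,1)2 4/4
(3,2)2 2/3
(3,3)1 3/4
(3,4)1 2/2
(4,1)2 3/3
(4,2)2 3/4
(4,3)1 1/3
(5,0)2 1/1
(5,1)2 3/3
(5,2)2 3/3
(5,3)2 2/3
(5,4)2 1/1
The smallest same-type fraction is 1/3 at (1,0), which reduces to 1/3. Any threshold above that leaves this individual unsatisfied.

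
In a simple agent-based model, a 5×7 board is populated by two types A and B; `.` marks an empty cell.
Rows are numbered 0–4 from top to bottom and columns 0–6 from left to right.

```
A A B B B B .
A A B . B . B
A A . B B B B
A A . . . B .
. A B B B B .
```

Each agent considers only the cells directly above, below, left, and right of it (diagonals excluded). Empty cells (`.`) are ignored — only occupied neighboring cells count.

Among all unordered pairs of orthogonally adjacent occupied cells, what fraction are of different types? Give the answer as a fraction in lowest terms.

Scan each occupied cell's neighbors to the right and below so each pair is counted once.
From row 0: 1 unlike of 9 pairs (running 1/9).
From row 1: 1 unlike of 6 pairs (running 2/15).
From row 2: 0 unlike of 7 pairs (running 2/22).
From row 3: 0 unlike of 3 pairs (running 2/25).
From row 4: 1 unlike of 4 pairs (running 3/29).
Total adjacent occupied pairs: 29; unlike-type pairs: 3.
3/29 is already in lowest terms.

3/29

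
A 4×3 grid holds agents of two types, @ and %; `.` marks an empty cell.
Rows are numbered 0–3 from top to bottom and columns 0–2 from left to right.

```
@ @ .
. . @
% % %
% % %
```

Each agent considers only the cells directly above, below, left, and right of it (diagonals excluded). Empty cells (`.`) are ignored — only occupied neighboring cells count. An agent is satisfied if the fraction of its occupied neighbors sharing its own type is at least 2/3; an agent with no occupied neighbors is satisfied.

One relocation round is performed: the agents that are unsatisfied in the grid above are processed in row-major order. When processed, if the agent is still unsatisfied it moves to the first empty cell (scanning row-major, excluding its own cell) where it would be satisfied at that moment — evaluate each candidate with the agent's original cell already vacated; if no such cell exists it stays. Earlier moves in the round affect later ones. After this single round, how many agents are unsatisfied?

0

Initially unsatisfied (in order): (1,2).
  (1,2) → (0,2).
Resulting grid:
@ @ @
. . .
% % %
% % %
All satisfied now.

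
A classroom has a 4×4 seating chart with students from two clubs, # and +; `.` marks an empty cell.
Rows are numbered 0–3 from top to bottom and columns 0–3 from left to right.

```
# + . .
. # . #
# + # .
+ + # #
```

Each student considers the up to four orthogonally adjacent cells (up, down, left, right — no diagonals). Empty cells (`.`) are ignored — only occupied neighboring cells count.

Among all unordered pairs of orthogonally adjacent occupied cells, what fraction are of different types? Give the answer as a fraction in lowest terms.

Scan each occupied cell's neighbors to the right and below so each pair is counted once.
From row 0: 2 unlike of 2 pairs (running 2/2).
From row 1: 1 unlike of 1 pairs (running 3/3).
From row 2: 3 unlike of 5 pairs (running 6/8).
From row 3: 1 unlike of 3 pairs (running 7/11).
Total adjacent occupied pairs: 11; unlike-type pairs: 7.
7/11 is already in lowest terms.

7/11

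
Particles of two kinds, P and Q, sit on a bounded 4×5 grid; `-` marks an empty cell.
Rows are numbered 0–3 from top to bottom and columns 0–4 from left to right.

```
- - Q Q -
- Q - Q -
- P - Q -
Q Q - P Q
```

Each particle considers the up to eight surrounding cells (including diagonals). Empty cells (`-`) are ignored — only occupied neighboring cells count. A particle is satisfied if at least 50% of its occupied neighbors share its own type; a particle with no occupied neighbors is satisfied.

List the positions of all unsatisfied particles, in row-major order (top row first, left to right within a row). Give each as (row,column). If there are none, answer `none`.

(2,1), (3,3)

(0,2)Q 3/3 ok
(0,3)Q 2/2 ok
(1,1)Q 1/2 ok
(1,3)Q 3/3 ok
(2,1)P 0/3 unhappy
(2,3)Q 2/3 ok
(3,0)Q 1/2 ok
(3,1)Q 1/2 ok
(3,3)P 0/2 unhappy
(3,4)Q 1/2 ok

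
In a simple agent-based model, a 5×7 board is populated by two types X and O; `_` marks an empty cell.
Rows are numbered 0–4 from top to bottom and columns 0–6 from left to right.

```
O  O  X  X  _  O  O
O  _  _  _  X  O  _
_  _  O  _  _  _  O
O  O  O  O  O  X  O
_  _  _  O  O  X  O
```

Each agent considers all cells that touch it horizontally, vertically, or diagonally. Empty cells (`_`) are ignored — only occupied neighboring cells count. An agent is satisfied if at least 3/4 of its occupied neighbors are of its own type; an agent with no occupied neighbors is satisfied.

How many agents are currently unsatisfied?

Row 0: (0,0)O 2/2 ✓ · (0,1)O 2/3 ✗ · (0,2)X 1/2 ✗ · (0,3)X 2/2 ✓ · (0,5)O 2/3 ✗ · (0,6)O 2/2 ✓
Row 1: (1,0)O 2/2 ✓ · (1,4)X 1/3 ✗ · (1,5)O 3/4 ✓
Row 2: (2,2)O 3/3 ✓ · (2,6)O 2/3 ✗
Row 3: (3,0)O 1/1 ✓ · (3,1)O 3/3 ✓ · (3,2)O 4/4 ✓ · (3,3)O 5/5 ✓ · (3,4)O 3/5 ✗ · (3,5)X 1/6 ✗ · (3,6)O 2/4 ✗
Row 4: (4,3)O 4/4 ✓ · (4,4)O 3/5 ✗ · (4,5)X 1/5 ✗ · (4,6)O 1/3 ✗
Unsatisfied: (0,1), (0,2), (0,5), (1,4), (2,6), (3,4), (3,5), (3,6), (4,4), (4,5), (4,6) — 11 in total.

11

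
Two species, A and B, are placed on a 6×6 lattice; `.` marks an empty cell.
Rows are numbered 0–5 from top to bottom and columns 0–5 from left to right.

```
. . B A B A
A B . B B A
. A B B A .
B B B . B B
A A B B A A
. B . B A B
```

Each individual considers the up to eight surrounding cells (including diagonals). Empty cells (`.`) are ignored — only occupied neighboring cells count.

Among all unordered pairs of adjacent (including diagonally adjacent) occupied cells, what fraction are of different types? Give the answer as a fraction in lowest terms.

19/35

Scan each occupied cell's neighbors to the right and below (and the two forward diagonals) so each pair is counted once.
Row 0: B(0,2)–A(0,3)≠ B(0,2)–B(1,3)= B(0,2)–B(1,1)= A(0,3)–B(0,4)≠ A(0,3)–B(1,3)≠ A(0,3)–B(1,4)≠ B(0,4)–A(0,5)≠ B(0,4)–B(1,4)= B(0,4)–A(1,5)≠ B(0,4)–B(1,3)= A(0,5)–A(1,5)= A(0,5)–B(1,4)≠  → 7/12 unlike.
Row 1: A(1,0)–B(1,1)≠ A(1,0)–A(2,1)= B(1,1)–A(2,1)≠ B(1,1)–B(2,2)= B(1,3)–B(1,4)= B(1,3)–B(2,3)= B(1,3)–A(2,4)≠ B(1,3)–B(2,2)= B(1,4)–A(1,5)≠ B(1,4)–A(2,4)≠ B(1,4)–B(2,3)= A(1,5)–A(2,4)=  → 5/12 unlike.
Row 2: A(2,1)–B(2,2)≠ A(2,1)–B(3,1)≠ A(2,1)–B(3,2)≠ A(2,1)–B(3,0)≠ B(2,2)–B(2,3)= B(2,2)–B(3,2)= B(2,2)–B(3,1)= B(2,3)–A(2,4)≠ B(2,3)–B(3,4)= B(2,3)–B(3,2)= A(2,4)–B(3,4)≠ A(2,4)–B(3,5)≠  → 7/12 unlike.
Row 3: B(3,0)–B(3,1)= B(3,0)–A(4,0)≠ B(3,0)–A(4,1)≠ B(3,1)–B(3,2)= B(3,1)–A(4,1)≠ B(3,1)–B(4,2)= B(3,1)–A(4,0)≠ B(3,2)–B(4,2)= B(3,2)–B(4,3)= B(3,2)–A(4,1)≠ B(3,4)–B(3,5)= B(3,4)–A(4,4)≠ B(3,4)–A(4,5)≠ B(3,4)–B(4,3)= B(3,5)–A(4,5)≠ B(3,5)–A(4,4)≠  → 9/16 unlike.
Row 4: A(4,0)–A(4,1)= A(4,0)–B(5,1)≠ A(4,1)–B(4,2)≠ A(4,1)–B(5,1)≠ B(4,2)–B(4,3)= B(4,2)–B(5,3)= B(4,2)–B(5,1)= B(4,3)–A(4,4)≠ B(4,3)–B(5,3)= B(4,3)–A(5,4)≠ A(4,4)–A(4,5)= A(4,4)–A(5,4)= A(4,4)–B(5,5)≠ A(4,4)–B(5,3)≠ A(4,5)–B(5,5)≠ A(4,5)–A(5,4)=  → 8/16 unlike.
Row 5: B(5,3)–A(5,4)≠ A(5,4)–B(5,5)≠  → 2/2 unlike.
Total adjacent occupied pairs: 70; unlike-type pairs: 38.
38/70 reduces to 19/35.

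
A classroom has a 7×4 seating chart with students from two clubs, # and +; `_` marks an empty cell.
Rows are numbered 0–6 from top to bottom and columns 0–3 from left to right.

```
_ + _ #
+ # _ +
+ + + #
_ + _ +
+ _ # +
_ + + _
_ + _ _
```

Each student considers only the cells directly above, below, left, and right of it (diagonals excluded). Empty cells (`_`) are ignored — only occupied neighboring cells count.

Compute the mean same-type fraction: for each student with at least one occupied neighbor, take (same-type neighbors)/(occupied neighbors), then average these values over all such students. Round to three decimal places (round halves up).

0.453

(0,1)+ 0/1
(0,3)# 0/1
(1,0)+ 1/2
(1,1)# 0/3
(1,3)+ 0/2
(2,0)+ 2/2
(2,1)+ 3/4
(2,2)+ 1/2
(2,3)# 0/3
(3,1)+ 1/1
(3,3)+ 1/2
(4,0)+ — no occupied neighbors
(4,2)# 0/2
(4,3)+ 1/2
(5,1)+ 2/2
(5,2)+ 1/2
(6,1)+ 1/1
Sum over 16 students: 0/1 + 0/1 + 1/2 + 0/3 + 0/2 + 2/2 + 3/4 + 1/2 + 0/3 + 1/1 + 1/2 + 0/2 + 1/2 + 2/2 + 1/2 + 1/1 = 29/4; mean = 29/4 ÷ 16 = 29/64 = 0.453125 → 0.453.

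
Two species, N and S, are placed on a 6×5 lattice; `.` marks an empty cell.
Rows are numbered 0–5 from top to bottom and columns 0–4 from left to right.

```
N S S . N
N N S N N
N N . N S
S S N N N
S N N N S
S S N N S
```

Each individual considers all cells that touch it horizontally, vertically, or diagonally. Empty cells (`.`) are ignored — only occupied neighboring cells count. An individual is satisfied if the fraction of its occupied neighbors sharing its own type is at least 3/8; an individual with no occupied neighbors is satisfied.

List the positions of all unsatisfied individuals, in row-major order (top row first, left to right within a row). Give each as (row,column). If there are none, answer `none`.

(1,2), (2,4), (3,1), (4,4), (5,4)

(0,0)N 2/3 ✓
(0,1)S 2/5 ✓
(0,2)S 2/4 ✓
(0,4)N 2/2 ✓
(1,0)N 4/5 ✓
(1,1)N 4/7 ✓
(1,2)S 2/6 ✗
(1,3)N 3/6 ✓
(1,4)N 3/4 ✓
(2,0)N 3/5 ✓
(2,1)N 4/7 ✓
(2,3)N 5/7 ✓
(2,4)S 0/5 ✗
(3,0)S 2/5 ✓
(3,1)S 2/7 ✗
(3,2)N 6/7 ✓
(3,3)N 5/7 ✓
(3,4)N 3/5 ✓
(4,0)S 4/5 ✓
(4,1)N 3/8 ✓
(4,2)N 6/8 ✓
(4,3)N 6/8 ✓
(4,4)S 1/5 ✗
(5,0)S 2/3 ✓
(5,1)S 2/5 ✓
(5,2)N 4/5 ✓
(5,3)N 3/5 ✓
(5,4)S 1/3 ✗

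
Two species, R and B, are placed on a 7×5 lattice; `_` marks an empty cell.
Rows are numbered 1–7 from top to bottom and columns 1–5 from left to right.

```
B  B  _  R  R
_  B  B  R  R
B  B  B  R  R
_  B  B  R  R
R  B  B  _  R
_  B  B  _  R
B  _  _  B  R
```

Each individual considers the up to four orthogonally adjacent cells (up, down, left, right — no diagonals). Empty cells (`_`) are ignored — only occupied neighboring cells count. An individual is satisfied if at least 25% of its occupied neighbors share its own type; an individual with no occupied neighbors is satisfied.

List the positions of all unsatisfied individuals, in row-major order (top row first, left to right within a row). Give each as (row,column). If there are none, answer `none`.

Row 1: (1,1)B 1/1 satisfied · (1,2)B 2/2 satisfied · (1,4)R 2/2 satisfied · (1,5)R 2/2 satisfied
Row 2: (2,2)B 3/3 satisfied · (2,3)B 2/3 satisfied · (2,4)R 3/4 satisfied · (2,5)R 3/3 satisfied
Row 3: (3,1)B 1/1 satisfied · (3,2)B 4/4 satisfied · (3,3)B 3/4 satisfied · (3,4)R 3/4 satisfied · (3,5)R 3/3 satisfied
Row 4: (4,2)B 3/3 satisfied · (4,3)B 3/4 satisfied · (4,4)R 2/3 satisfied · (4,5)R 3/3 satisfied
Row 5: (5,1)R 0/1 not · (5,2)B 3/4 satisfied · (5,3)B 3/3 satisfied · (5,5)R 2/2 satisfied
Row 6: (6,2)B 2/2 satisfied · (6,3)B 2/2 satisfied · (6,5)R 2/2 satisfied
Row 7: (7,1)B 0/0 satisfied · (7,4)B 0/1 not · (7,5)R 1/2 satisfied

(5,1), (7,4)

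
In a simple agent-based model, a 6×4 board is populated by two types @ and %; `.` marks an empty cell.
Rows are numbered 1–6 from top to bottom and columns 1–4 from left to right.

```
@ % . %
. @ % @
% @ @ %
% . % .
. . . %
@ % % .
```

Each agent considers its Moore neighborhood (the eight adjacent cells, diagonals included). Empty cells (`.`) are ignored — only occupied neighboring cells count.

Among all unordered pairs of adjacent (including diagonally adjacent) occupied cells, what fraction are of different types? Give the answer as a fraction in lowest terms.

15/28

Scan each occupied cell's neighbors to the right and below (and the two forward diagonals) so each pair is counted once.
Row 1: @(1,1)–%(1,2)≠ @(1,1)–@(2,2)= %(1,2)–@(2,2)≠ %(1,2)–%(2,3)= %(1,4)–@(2,4)≠ %(1,4)–%(2,3)=  → 3/6 unlike.
Row 2: @(2,2)–%(2,3)≠ @(2,2)–@(3,2)= @(2,2)–@(3,3)= @(2,2)–%(3,1)≠ %(2,3)–@(2,4)≠ %(2,3)–@(3,3)≠ %(2,3)–%(3,4)= %(2,3)–@(3,2)≠ @(2,4)–%(3,4)≠ @(2,4)–@(3,3)=  → 6/10 unlike.
Row 3: %(3,1)–@(3,2)≠ %(3,1)–%(4,1)= @(3,2)–@(3,3)= @(3,2)–%(4,3)≠ @(3,2)–%(4,1)≠ @(3,3)–%(3,4)≠ @(3,3)–%(4,3)≠ %(3,4)–%(4,3)=  → 5/8 unlike.
Row 4: %(4,3)–%(5,4)=  → 0/1 unlike.
Row 5: %(5,4)–%(6,3)=  → 0/1 unlike.
Row 6: @(6,1)–%(6,2)≠ %(6,2)–%(6,3)=  → 1/2 unlike.
Total adjacent occupied pairs: 28; unlike-type pairs: 15.
15/28 is already in lowest terms.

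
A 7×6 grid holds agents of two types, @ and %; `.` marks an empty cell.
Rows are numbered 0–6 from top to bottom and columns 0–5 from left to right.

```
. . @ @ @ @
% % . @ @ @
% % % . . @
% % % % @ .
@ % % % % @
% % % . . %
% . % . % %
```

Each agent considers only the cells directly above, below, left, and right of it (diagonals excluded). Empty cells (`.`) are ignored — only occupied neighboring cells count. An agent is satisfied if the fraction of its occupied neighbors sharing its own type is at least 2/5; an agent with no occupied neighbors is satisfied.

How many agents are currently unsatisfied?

4

(0,2)@ 1/1 ok
(0,3)@ 3/3 ok
(0,4)@ 3/3 ok
(0,5)@ 2/2 ok
(1,0)% 2/2 ok
(1,1)% 2/2 ok
(1,3)@ 2/2 ok
(1,4)@ 3/3 ok
(1,5)@ 3/3 ok
(2,0)% 3/3 ok
(2,1)% 4/4 ok
(2,2)% 2/2 ok
(2,5)@ 1/1 ok
(3,0)% 2/3 ok
(3,1)% 4/4 ok
(3,2)% 4/4 ok
(3,3)% 2/3 ok
(3,4)@ 0/2 unhappy
(4,0)@ 0/3 unhappy
(4,1)% 3/4 ok
(4,2)% 4/4 ok
(4,3)% 3/3 ok
(4,4)% 1/3 unhappy
(4,5)@ 0/2 unhappy
(5,0)% 2/3 ok
(5,1)% 3/3 ok
(5,2)% 3/3 ok
(5,5)% 1/2 ok
(6,0)% 1/1 ok
(6,2)% 1/1 ok
(6,4)% 1/1 ok
(6,5)% 2/2 ok
Unsatisfied: (3,4), (4,0), (4,4), (4,5) — 4 in total.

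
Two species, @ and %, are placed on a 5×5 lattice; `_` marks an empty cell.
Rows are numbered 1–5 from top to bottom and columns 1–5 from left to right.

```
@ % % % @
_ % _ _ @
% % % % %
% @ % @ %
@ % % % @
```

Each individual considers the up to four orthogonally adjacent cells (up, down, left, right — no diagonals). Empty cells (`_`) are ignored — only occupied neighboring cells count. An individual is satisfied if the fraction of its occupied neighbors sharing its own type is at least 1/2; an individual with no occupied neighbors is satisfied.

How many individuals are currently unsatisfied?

(1,1)@ 0/1 ✗
(1,2)% 2/3 ✓
(1,3)% 2/2 ✓
(1,4)% 1/2 ✓
(1,5)@ 1/2 ✓
(2,2)% 2/2 ✓
(2,5)@ 1/2 ✓
(3,1)% 2/2 ✓
(3,2)% 3/4 ✓
(3,3)% 3/3 ✓
(3,4)% 2/3 ✓
(3,5)% 2/3 ✓
(4,1)% 1/3 ✗
(4,2)@ 0/4 ✗
(4,3)% 2/4 ✓
(4,4)@ 0/4 ✗
(4,5)% 1/3 ✗
(5,1)@ 0/2 ✗
(5,2)% 1/3 ✗
(5,3)% 3/3 ✓
(5,4)% 1/3 ✗
(5,5)@ 0/2 ✗
Unsatisfied: (1,1), (4,1), (4,2), (4,4), (4,5), (5,1), (5,2), (5,4), (5,5) — 9 in total.

9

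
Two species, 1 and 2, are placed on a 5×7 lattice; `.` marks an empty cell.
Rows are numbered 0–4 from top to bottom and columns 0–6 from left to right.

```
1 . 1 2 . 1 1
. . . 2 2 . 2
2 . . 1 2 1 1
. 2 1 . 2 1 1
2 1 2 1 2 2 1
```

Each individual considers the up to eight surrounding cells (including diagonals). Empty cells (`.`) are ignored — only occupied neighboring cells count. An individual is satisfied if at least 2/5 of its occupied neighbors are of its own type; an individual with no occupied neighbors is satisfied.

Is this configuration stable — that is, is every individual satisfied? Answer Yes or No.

No

Row 0: (0,0)1 0/0 satisfied · (0,2)1 0/2 not · (0,3)2 2/3 satisfied · (0,5)1 1/3 not · (0,6)1 1/2 satisfied
Row 1: (1,3)2 3/5 satisfied · (1,4)2 3/6 satisfied · (1,6)2 0/4 not
Row 2: (2,0)2 1/1 satisfied · (2,3)1 1/5 not · (2,4)2 3/6 satisfied · (2,5)1 3/7 satisfied · (2,6)1 3/4 satisfied
Row 3: (3,1)2 3/5 satisfied · (3,2)1 3/5 satisfied · (3,4)2 3/7 satisfied · (3,5)1 4/8 satisfied · (3,6)1 4/5 satisfied
Row 4: (4,0)2 1/2 satisfied · (4,1)1 1/4 not · (4,2)2 1/4 not · (4,3)1 1/4 not · (4,4)2 2/4 satisfied · (4,5)2 2/5 satisfied · (4,6)1 2/3 satisfied
For instance (0,2) has only 0/2 same-type neighbors, below 2/5.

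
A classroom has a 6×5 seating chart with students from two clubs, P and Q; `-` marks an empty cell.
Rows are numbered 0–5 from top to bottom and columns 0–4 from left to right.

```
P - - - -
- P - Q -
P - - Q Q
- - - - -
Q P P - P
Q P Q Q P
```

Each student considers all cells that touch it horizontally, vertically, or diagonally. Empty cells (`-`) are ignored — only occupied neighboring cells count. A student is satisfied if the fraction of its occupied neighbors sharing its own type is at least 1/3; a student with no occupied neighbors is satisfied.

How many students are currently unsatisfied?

Row 0: (0,0)P 1/1 satisfied
Row 1: (1,1)P 2/2 satisfied · (1,3)Q 2/2 satisfied
Row 2: (2,0)P 1/1 satisfied · (2,3)Q 2/2 satisfied · (2,4)Q 2/2 satisfied
Row 4: (4,0)Q 1/3 satisfied · (4,1)P 2/5 satisfied · (4,2)P 2/4 satisfied · (4,4)P 1/2 satisfied
Row 5: (5,0)Q 1/3 satisfied · (5,1)P 2/5 satisfied · (5,2)Q 1/4 not · (5,3)Q 1/4 not · (5,4)P 1/2 satisfied
Unsatisfied: (5,2), (5,3) — 2 in total.

2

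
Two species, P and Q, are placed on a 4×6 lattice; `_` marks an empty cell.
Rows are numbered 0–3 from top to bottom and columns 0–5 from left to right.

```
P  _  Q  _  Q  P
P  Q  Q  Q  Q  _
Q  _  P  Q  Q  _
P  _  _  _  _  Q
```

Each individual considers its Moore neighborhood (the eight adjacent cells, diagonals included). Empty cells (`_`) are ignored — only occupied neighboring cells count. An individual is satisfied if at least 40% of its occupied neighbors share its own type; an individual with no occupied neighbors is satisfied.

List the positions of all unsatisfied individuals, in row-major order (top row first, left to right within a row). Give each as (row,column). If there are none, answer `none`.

(0,5), (1,0), (2,0), (2,2), (3,0)

(0,0)P 1/2 ✓
(0,2)Q 3/3 ✓
(0,4)Q 2/3 ✓
(0,5)P 0/2 ✗
(1,0)P 1/3 ✗
(1,1)Q 3/6 ✓
(1,2)Q 4/5 ✓
(1,3)Q 6/7 ✓
(1,4)Q 4/5 ✓
(2,0)Q 1/3 ✗
(2,2)P 0/4 ✗
(2,3)Q 4/5 ✓
(2,4)Q 4/4 ✓
(3,0)P 0/1 ✗
(3,5)Q 1/1 ✓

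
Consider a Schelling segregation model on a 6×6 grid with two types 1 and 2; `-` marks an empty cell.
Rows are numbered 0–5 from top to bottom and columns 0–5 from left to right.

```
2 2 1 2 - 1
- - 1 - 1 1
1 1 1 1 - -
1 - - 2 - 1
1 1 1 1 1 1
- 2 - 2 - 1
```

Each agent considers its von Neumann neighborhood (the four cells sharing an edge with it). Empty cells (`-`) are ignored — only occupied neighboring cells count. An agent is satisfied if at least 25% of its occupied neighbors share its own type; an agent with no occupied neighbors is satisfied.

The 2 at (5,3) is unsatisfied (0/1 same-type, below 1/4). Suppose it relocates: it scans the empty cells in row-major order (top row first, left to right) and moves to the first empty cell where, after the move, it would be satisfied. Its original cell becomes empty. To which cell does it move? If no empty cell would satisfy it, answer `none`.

Vacating (5,3). Empty cells in order:
  (0,4): 1/3 same-type → satisfied — stop here.

(0,4)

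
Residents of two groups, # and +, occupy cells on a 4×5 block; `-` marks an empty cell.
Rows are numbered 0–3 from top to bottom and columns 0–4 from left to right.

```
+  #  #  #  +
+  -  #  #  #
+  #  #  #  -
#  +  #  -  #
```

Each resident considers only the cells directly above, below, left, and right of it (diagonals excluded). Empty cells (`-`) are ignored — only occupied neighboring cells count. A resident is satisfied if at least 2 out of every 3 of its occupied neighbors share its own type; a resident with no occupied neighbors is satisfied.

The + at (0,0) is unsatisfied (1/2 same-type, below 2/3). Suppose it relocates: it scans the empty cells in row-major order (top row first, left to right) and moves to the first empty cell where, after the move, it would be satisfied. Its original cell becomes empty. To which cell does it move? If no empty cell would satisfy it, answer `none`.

none

Vacating (0,0). Empty cells in order:
  (1,1): 1/4 same-type → still unsatisfied.
  (2,4): 0/3 same-type → still unsatisfied.
  (3,3): 0/3 same-type → still unsatisfied.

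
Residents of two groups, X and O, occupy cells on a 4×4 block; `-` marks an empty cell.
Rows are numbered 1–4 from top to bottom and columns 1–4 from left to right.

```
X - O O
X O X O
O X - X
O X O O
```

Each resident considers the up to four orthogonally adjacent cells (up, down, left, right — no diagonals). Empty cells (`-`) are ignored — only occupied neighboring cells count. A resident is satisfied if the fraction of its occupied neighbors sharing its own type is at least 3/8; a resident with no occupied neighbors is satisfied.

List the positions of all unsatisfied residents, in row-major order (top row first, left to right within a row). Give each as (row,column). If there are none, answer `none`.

(2,1), (2,2), (2,3), (2,4), (3,1), (3,2), (3,4), (4,2)

Row 1: (1,1)X 1/1 satisfied · (1,3)O 1/2 satisfied · (1,4)O 2/2 satisfied
Row 2: (2,1)X 1/3 not · (2,2)O 0/3 not · (2,3)X 0/3 not · (2,4)O 1/3 not
Row 3: (3,1)O 1/3 not · (3,2)X 1/3 not · (3,4)X 0/2 not
Row 4: (4,1)O 1/2 satisfied · (4,2)X 1/3 not · (4,3)O 1/2 satisfied · (4,4)O 1/2 satisfied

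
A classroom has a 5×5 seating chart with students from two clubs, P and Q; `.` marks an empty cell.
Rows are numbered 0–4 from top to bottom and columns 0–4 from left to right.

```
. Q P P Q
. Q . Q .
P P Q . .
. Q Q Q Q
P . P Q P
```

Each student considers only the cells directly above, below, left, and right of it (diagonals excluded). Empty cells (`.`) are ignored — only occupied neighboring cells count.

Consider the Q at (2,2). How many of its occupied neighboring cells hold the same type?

Occupied neighbors of (2,2): (3,2)=Q, (2,1)=P.
Same type (Q): 1 of 2.

1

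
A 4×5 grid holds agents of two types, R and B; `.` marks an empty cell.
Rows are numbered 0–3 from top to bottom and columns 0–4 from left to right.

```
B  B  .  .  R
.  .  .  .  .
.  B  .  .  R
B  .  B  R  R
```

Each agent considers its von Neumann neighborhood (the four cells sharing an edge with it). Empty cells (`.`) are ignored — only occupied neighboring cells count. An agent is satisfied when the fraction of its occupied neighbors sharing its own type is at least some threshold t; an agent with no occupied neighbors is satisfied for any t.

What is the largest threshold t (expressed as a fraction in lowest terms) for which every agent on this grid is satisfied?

Row 0: (0,0)B 1/1 · (0,1)B 1/1 · (0,4)R — no occupied neighbors
Row 2: (2,1)B — no occupied neighbors · (2,4)R 1/1
Row 3: (3,0)B — no occupied neighbors · (3,2)B 0/1 · (3,3)R 1/2 · (3,4)R 2/2
The smallest same-type fraction is 0/1 at (3,2), which reduces to 0/1. Any threshold above that leaves this agent unsatisfied.

0/1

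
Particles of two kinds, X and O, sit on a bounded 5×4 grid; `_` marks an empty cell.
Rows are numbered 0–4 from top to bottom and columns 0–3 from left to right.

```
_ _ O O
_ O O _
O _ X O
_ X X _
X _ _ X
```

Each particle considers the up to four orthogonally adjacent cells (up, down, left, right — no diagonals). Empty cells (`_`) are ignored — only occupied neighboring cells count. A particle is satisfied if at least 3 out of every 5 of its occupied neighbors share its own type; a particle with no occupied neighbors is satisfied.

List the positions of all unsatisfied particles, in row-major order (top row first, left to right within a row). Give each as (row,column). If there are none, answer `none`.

Row 0: (0,2)O 2/2 satisfied · (0,3)O 1/1 satisfied
Row 1: (1,1)O 1/1 satisfied · (1,2)O 2/3 satisfied
Row 2: (2,0)O 0/0 satisfied · (2,2)X 1/3 not · (2,3)O 0/1 not
Row 3: (3,1)X 1/1 satisfied · (3,2)X 2/2 satisfied
Row 4: (4,0)X 0/0 satisfied · (4,3)X 0/0 satisfied

(2,2), (2,3)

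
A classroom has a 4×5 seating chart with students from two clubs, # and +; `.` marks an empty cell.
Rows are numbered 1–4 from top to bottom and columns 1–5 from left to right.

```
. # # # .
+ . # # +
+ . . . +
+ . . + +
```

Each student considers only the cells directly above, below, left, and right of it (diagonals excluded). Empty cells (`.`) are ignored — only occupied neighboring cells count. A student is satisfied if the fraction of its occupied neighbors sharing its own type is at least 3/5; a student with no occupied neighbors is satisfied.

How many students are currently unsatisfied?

1

Row 1: (1,2)# 1/1 ✓ · (1,3)# 3/3 ✓ · (1,4)# 2/2 ✓
Row 2: (2,1)+ 1/1 ✓ · (2,3)# 2/2 ✓ · (2,4)# 2/3 ✓ · (2,5)+ 1/2 ✗
Row 3: (3,1)+ 2/2 ✓ · (3,5)+ 2/2 ✓
Row 4: (4,1)+ 1/1 ✓ · (4,4)+ 1/1 ✓ · (4,5)+ 2/2 ✓
Unsatisfied: (2,5) — 1 in total.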